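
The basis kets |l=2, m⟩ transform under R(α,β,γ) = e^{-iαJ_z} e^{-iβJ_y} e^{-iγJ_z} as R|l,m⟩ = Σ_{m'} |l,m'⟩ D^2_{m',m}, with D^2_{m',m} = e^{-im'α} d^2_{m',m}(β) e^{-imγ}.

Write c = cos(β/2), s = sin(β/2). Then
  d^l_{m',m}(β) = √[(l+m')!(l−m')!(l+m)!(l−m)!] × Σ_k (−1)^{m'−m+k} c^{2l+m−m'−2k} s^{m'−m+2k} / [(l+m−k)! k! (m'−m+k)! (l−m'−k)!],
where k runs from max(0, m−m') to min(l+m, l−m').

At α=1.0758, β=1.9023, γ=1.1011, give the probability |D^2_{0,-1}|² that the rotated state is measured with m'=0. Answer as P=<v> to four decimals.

P=0.1421

Split into d^2_{0,-1}(β=1.9023) × two z-phases.
c=cos(1.902300/2)=0.580747, s=sin(1.902300/2)=0.814084; N=√[2·2·1·6]=4.898979
The bounds max(0,m−m')=0 and min(l+m,l−m')=1 give 2 terms
  k=0: (−1)^1·4.8990/(2)·0.5807^3·0.8141^1 = -0.390577
  k=1: (−1)^2·4.8990/(2)·0.5807^1·0.8141^3 = +0.767486
d^2_{0,-1}(1.9023) = -0.390577 +0.767486 = +0.376909
|D^2_{0,-1}|² = |d^2_{0,-1}(β)|² = (+0.376909)² = 0.142060 (the z-rotation phases have unit modulus)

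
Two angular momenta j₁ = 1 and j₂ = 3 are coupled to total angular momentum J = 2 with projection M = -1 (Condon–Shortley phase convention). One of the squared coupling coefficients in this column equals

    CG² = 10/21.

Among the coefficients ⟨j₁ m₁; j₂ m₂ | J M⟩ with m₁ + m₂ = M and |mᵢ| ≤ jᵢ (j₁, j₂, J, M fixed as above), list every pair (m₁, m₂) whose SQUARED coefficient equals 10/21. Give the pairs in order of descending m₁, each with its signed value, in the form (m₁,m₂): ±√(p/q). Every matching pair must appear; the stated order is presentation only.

(1,-2): +√(10/21)

Admissible pairs with m₁+m₂ = M = -1: (-1,0), (0,-1), (1,-2)
  (m₁,m₂)=(1,-2): CG² = 10/21, CG = +√(10/21)   ← matches the target
  (m₁,m₂)=(0,-1): CG² = 8/21, CG = −√(8/21)
  (m₁,m₂)=(-1,0): CG² = 1/7, CG = +√(1/7)
Pairs with CG² = 10/21: (1,-2): +√(10/21)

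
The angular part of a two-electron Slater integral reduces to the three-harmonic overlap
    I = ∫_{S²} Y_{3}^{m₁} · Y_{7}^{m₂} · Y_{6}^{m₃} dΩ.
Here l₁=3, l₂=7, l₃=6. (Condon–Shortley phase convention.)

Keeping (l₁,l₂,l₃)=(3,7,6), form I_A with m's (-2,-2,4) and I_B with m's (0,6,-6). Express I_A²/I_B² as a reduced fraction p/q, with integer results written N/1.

l's match ⇒ only the (l;m) 3-j factors differ between A and B.
A: triangle coeff Δ(3,7,6) = 1/2042040; Σ_t [3,4]: t=3:−1/967680 t=4:+1/8709120 = -1/1088640; (3j)²=800/51051 [(3 7 6; -2 -2 4)], sign=-1
B: triangle coeff Δ(3,7,6) = 1/2042040; Σ_t [3,3]: t=3:−1/43545600 = -1/43545600; (3j)²=33/1190 [(3 7 6; 0 6 -6)], sign=-1
I_A²/I_B² = (800/51051)/(33/1190) = 8000/14157

8000/14157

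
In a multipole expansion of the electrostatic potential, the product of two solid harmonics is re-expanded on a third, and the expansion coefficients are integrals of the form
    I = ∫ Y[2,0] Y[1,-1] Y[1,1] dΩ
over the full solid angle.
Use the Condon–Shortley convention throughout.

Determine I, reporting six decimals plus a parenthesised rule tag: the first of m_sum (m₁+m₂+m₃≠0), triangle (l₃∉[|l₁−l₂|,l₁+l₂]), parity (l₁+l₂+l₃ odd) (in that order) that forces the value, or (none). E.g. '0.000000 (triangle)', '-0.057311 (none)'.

Checks pass: Σm=0; 4 even; l₃=1∈[1,3].
(2·2+1)(2·1+1)(2·1+1) = 45
Δ: 2! 2! 0! / 5! → 1/30
sum: t=1:−1/1 = -1/1
3j²(2 1 1; 0 0 0) = Δ·Π!·Σ² = 2/15  (sign +1)
sum: t=0:+1/4 = 1/4
3j²(2 1 1; 0 -1 1) = Δ·Π!·Σ² = 1/30  (sign +1)
combine: 4πI² = 45·2/15·1/30 = 1/5
take √, sign +1: I = 0.12615663
No selection rule forces the value: the integral is nonzero (none).

0.126157 (none)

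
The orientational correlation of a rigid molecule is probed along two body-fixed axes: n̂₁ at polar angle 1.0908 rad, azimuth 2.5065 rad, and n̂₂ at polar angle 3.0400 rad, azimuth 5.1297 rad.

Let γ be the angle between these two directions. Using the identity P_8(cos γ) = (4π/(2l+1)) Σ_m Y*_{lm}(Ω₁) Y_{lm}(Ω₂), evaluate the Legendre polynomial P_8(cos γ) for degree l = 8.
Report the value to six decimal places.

Summing Y*_{l m}(θ₁,φ₁)·Y_{l m}(θ₂,φ₂) over m ∈ [−8, 8]; prefactor 4π/(2·8+1) = 0.739198:
  [-8]  conj(Y_{8,-8})(Ω₁) = +0.071112+0.184243i ; Y_{8,-8}(Ω₂) = -0.000000+0.000000i ; Δ = -0.000000-0.000000i
  [-7]  conj(Y_{8,-7})(Ω₁) = +0.108403-0.396713i ; Y_{8,-7}(Ω₂) = +0.000000-0.000000i ; Δ = -0.000000-0.000000i
  [-6]  conj(Y_{8,-6})(Ω₁) = -0.316163+0.249948i ; Y_{8,-6}(Ω₂) = +0.000005+0.000003i ; Δ = -0.000002+0.000000i
  [-5]  conj(Y_{8,-5})(Ω₁) = +0.040911-0.001386i ; Y_{8,-5}(Ω₂) = -0.000089+0.000051i ; Δ = -0.000004+0.000002i
  [-4]  conj(Y_{8,-4})(Ω₁) = +0.274324+0.188168i ; Y_{8,-4}(Ω₂) = -0.000137-0.001387i ; Δ = +0.000223-0.000406i
  [-3]  conj(Y_{8,-3})(Ω₁) = -0.071227-0.204947i ; Y_{8,-3}(Ω₂) = +0.013315+0.004396i ; Δ = -0.000048-0.003042i
  [-2]  conj(Y_{8,-2})(Ω₁) = +0.069215-0.223270i ; Y_{8,-2}(Ω₂) = -0.067319+0.074295i ; Δ = +0.011928+0.020173i
  [-1]  conj(Y_{8,-1})(Ω₁) = -0.216438+0.159502i ; Y_{8,-1}(Ω₂) = -0.185049-0.417387i ; Δ = +0.106626+0.060822i
  [+0]  conj(Y_{8,0})(Ω₁) = -0.197491-0.000000i ; Y_{8,0}(Ω₂) = +0.956769+0.000000i ; Δ = -0.188953-0.000000i
  [+1]  conj(Y_{8,1})(Ω₁) = +0.216438+0.159502i ; Y_{8,1}(Ω₂) = +0.185049-0.417387i ; Δ = +0.106626-0.060822i
  [+2]  conj(Y_{8,2})(Ω₁) = +0.069215+0.223270i ; Y_{8,2}(Ω₂) = -0.067319-0.074295i ; Δ = +0.011928-0.020173i
  [+3]  conj(Y_{8,3})(Ω₁) = +0.071227-0.204947i ; Y_{8,3}(Ω₂) = -0.013315+0.004396i ; Δ = -0.000048+0.003042i
  [+4]  conj(Y_{8,4})(Ω₁) = +0.274324-0.188168i ; Y_{8,4}(Ω₂) = -0.000137+0.001387i ; Δ = +0.000223+0.000406i
  [+5]  conj(Y_{8,5})(Ω₁) = -0.040911-0.001386i ; Y_{8,5}(Ω₂) = +0.000089+0.000051i ; Δ = -0.000004-0.000002i
  [+6]  conj(Y_{8,6})(Ω₁) = -0.316163-0.249948i ; Y_{8,6}(Ω₂) = +0.000005-0.000003i ; Δ = -0.000002-0.000000i
  [+7]  conj(Y_{8,7})(Ω₁) = -0.108403-0.396713i ; Y_{8,7}(Ω₂) = -0.000000-0.000000i ; Δ = -0.000000+0.000000i
  [+8]  conj(Y_{8,8})(Ω₁) = +0.071112-0.184243i ; Y_{8,8}(Ω₂) = -0.000000-0.000000i ; Δ = -0.000000+0.000000i
Σ over m = +0.048494-0.000000i; ×(4π/17) → +0.035847-0.000000i. Real part: 0.035847

0.035847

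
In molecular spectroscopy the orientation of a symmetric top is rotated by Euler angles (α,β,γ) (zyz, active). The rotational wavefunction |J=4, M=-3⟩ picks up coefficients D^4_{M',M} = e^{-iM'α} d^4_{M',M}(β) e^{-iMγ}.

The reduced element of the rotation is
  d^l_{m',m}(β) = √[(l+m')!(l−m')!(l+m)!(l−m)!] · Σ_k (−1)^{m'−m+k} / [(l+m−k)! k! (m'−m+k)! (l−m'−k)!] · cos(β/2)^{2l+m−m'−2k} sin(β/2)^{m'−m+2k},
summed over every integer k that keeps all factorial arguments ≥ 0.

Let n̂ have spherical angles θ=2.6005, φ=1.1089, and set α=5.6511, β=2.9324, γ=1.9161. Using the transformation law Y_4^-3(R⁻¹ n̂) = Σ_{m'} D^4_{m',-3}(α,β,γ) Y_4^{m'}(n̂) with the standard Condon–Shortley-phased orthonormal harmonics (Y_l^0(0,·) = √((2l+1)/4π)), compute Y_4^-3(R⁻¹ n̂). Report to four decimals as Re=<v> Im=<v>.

Re=-0.1505 Im=0.1193

Need the full column D^4_{m',-3} for m'=−4..4 at α=5.6511, β=2.9324, γ=1.9161.
cos(β/2)=0.104406, sin(β/2)=0.994535
d^4_{-4,-3}: single k=1 term ⇒ +0.000000;  D = -0.000000-0.000000i
d^4_{-3,-3}: k∈[0..1] ⇒ +0.000000 -0.000009 = -0.000009;  D = +0.000007+0.000006i
d^4_{-2,-3}: k∈[0..1] ⇒ -0.000001 +0.000137 = +0.000136;  D = -0.000031-0.000133i
d^4_{-1,-3}: k∈[0..1] ⇒ +0.000010 -0.001538 = -0.001528;  D = -0.000600+0.001405i
d^4_{0,-3}: k∈[0..1] ⇒ -0.000144 +0.013102 = +0.012958;  D = +0.011148-0.006605i
d^4_{1,-3}: k∈[0..1] ⇒ +0.001538 -0.083722 = -0.082184;  D = -0.081796-0.007976i
d^4_{2,-3}: k∈[0..1] ⇒ -0.012430 +0.375948 = +0.363519;  D = +0.271058+0.242226i
d^4_{3,-3}: k∈[0..1] ⇒ +0.073836 -0.957106 = -0.883270;  D = -0.183630-0.863971i
d^4_{4,-3}: single k=0 term ⇒ -0.284190;  D = +0.116571-0.259182i
Y_4^{m'}(θ=2.6005,φ=1.1089) and Σ D·Y over m':
  (-0.0000-0.0000i)·(-0.0085+0.0300i)  (+0.0000+0.0000i)·(+0.1441-0.0270i)  (-0.0000-0.0001i)·(-0.2216-0.2934i)  (-0.0006+0.0014i)·(-0.1995+0.4007i)  (+0.0111-0.0066i)·(-0.0157+0.0000i)  (-0.0818-0.0080i)·(+0.1995+0.4007i)  (+0.2711+0.2422i)·(-0.2216+0.2934i)  (-0.1836-0.8640i)·(-0.1441-0.0270i)  (+0.1166-0.2592i)·(-0.0085-0.0300i)
Y_4^-3(R⁻¹ n̂) = -0.150515+0.119259i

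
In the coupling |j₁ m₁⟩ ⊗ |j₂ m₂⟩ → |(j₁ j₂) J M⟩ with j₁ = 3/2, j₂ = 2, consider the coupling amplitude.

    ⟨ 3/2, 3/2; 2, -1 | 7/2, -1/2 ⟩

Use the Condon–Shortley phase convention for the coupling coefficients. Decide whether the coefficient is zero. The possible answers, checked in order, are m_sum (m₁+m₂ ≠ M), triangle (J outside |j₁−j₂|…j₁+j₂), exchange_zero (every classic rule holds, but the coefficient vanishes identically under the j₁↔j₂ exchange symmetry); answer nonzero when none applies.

m-sum: m₁+m₂ = 3/2+(-1) = 1/2, M = -1/2  ✗ ⇒ coefficient is 0

m_sum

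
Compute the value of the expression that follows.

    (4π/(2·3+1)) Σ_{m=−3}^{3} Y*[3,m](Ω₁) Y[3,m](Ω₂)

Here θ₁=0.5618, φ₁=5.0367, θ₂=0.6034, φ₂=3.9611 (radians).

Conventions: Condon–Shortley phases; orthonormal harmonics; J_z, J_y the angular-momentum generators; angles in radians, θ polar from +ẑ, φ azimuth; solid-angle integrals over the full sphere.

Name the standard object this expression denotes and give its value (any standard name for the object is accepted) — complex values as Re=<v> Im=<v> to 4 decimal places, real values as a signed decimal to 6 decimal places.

Legendre polynomial (addition theorem), +0.223648

This sum is the spherical-harmonic addition theorem: it equals the Legendre polynomial P_l(cos γ) of the angle γ between the two directions.
Summing Y*_{l m}(θ₁,φ₁)·Y_{l m}(θ₂,φ₂) over m ∈ [−3, 3]; prefactor 4π/(2·3+1) = 1.795196:
  [-3]  conj(Y_{3,-3})(Ω₁) = -0.052132+0.035502i ; Y_{3,-3}(Ω₂) = +0.059129+0.048116i ; Δ = -0.004791-0.000409i
  [-2]  conj(Y_{3,-2})(Ω₁) = -0.195597-0.148269i ; Y_{3,-2}(Ω₂) = -0.018470-0.270332i ; Δ = -0.036469+0.055615i
  [-1]  conj(Y_{3,-1})(Ω₁) = +0.141600-0.421201i ; Y_{3,-1}(Ω₂) = -0.299176+0.320314i ; Δ = +0.092553+0.171369i
  [+0]  conj(Y_{3,0})(Ω₁) = +0.183521-0.000000i ; Y_{3,0}(Ω₂) = +0.119847+0.000000i ; Δ = +0.021995+0.000000i
  [+1]  conj(Y_{3,1})(Ω₁) = -0.141600-0.421201i ; Y_{3,1}(Ω₂) = +0.299176+0.320314i ; Δ = +0.092553-0.171369i
  [+2]  conj(Y_{3,2})(Ω₁) = -0.195597+0.148269i ; Y_{3,2}(Ω₂) = -0.018470+0.270332i ; Δ = -0.036469-0.055615i
  [+3]  conj(Y_{3,3})(Ω₁) = +0.052132+0.035502i ; Y_{3,3}(Ω₂) = -0.059129+0.048116i ; Δ = -0.004791+0.000409i
Accumulated sum +0.124581-0.000000i; after 4π/(2l+1) scaling, +0.223648-0.000000i ⇒ P_3 = 0.223648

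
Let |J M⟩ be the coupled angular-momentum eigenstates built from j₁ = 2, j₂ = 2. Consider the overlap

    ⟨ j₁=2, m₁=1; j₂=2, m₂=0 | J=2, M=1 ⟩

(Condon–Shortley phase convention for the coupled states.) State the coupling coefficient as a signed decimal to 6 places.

j₁+j₂−J=2  J+j₁−j₂=2  J−j₁+j₂=2  j₁+j₂+J+1=7
(j₁±m₁, j₂±m₂, J±M) = (3,1,2,2,3,1)
P² = 8/7
sum k=0..1:
  [0] +1/4 = 1/4
  [1] −1/2 = -1/2
S = -1/4
C² = P²·S² = 1/14 ; C = -0.267261

-0.267261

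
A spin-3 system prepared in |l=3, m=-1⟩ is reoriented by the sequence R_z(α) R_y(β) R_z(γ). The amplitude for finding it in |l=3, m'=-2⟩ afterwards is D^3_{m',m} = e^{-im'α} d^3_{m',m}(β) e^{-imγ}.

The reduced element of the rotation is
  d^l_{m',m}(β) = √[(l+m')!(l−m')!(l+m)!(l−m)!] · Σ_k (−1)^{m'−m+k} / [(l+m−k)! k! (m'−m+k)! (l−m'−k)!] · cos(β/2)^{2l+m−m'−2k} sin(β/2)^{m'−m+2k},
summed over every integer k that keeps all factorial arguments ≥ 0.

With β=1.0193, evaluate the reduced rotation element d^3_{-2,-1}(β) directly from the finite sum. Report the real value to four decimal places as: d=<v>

d^3_{-2,-1}(β=1.0193) via the finite sum:
With c≡cos(β/2)=0.872915 and s≡sin(β/2)=0.487872, N=[1·120·2·24]^{1/2}=75.894664
Admissible k: 1..2 (factorial args all ≥0)
  k=1: (−1)^0·75.8947/(24)·0.8729^5·0.4879^1 = +0.781927
  k=2: (−1)^1·75.8947/(12)·0.8729^3·0.4879^3 = -0.488499
d^3_{-2,-1}(1.0193) = +0.781927 -0.488499 = +0.293428

d=0.2934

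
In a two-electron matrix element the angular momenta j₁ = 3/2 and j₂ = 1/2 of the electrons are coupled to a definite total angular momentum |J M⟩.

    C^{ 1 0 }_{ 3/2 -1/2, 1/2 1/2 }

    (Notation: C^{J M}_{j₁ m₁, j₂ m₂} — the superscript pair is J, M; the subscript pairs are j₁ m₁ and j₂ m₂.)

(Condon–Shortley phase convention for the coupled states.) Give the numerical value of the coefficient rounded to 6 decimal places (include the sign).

triangle: 1!*2!*0!/4! = 2/24
(j±m)!: 1!*2!*1!*0!*1!*1! = 2
prefactor² = (2J+1)*Δ*N² = 1/2
  k=1: −1/(1!*0!*1!*0!*1!*0!) = -1
Σ = -1  ⇒  CG² = 1/2*(-1)² = 1/2
CG = −√(1/2) = -0.707107

−√(1/2) = -0.707107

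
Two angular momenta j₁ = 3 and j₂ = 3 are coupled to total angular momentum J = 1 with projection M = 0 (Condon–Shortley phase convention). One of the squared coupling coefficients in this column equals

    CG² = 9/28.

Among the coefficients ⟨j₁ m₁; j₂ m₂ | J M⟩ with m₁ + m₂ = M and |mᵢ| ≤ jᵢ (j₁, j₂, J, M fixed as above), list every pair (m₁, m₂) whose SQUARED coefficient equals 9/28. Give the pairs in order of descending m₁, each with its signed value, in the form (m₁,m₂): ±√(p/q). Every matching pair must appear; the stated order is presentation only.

Admissible pairs with m₁+m₂ = M = 0: (-3,3), (-2,2), (-1,1), (0,0), (1,-1), (2,-2), (3,-3)
  (m₁,m₂)=(3,-3): CG² = 9/28, CG = +√(9/28)   ← matches the target
  (m₁,m₂)=(2,-2): CG² = 1/7, CG = −√(1/7)
  (m₁,m₂)=(1,-1): CG² = 1/28, CG = +√(1/28)
  (m₁,m₂)=(0,0): CG² = 0/1, CG = 0
  (m₁,m₂)=(-1,1): CG² = 1/28, CG = −√(1/28)
  (m₁,m₂)=(-2,2): CG² = 1/7, CG = +√(1/7)
  (m₁,m₂)=(-3,3): CG² = 9/28, CG = −√(9/28)   ← matches the target
Pairs with CG² = 9/28: (3,-3): +√(9/28); (-3,3): −√(9/28)

(3,-3): +√(9/28); (-3,3): −√(9/28)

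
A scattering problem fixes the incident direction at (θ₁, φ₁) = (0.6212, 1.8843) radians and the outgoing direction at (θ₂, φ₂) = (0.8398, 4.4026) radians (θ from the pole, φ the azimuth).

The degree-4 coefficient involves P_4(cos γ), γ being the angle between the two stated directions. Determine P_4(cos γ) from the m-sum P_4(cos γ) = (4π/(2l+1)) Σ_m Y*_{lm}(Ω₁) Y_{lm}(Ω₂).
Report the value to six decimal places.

0.243946

Term-by-term m-sum for l=4 (normalisation 4π/9 = 1.396263):
  m=-4: (+0.015818+0.048251i) × (+0.044269+0.128556i) = -0.005503+0.004170i  (running Σ = -0.005503+0.004170i)
  m=-3: (+0.162109-0.118267i) × (+0.276305-0.206336i) = +0.020389-0.066127i  (running Σ = +0.014886-0.061957i)
  m=-2: (-0.332987-0.241263i) × (-0.320022-0.228263i) = +0.051492+0.153218i  (running Σ = +0.066378+0.091261i)
  m=-1: (-0.112472+0.346926i) × (-0.008598+0.026860i) = -0.008352-0.006004i  (running Σ = +0.058027+0.085257i)
  m=0: (-0.162221-0.000000i) × (-0.361606+0.000000i) = +0.058660+0.000000i  (running Σ = +0.116687+0.085257i)
  m=1: (+0.112472+0.346926i) × (+0.008598+0.026860i) = -0.008352+0.006004i  (running Σ = +0.108335+0.091261i)
  m=2: (-0.332987+0.241263i) × (-0.320022+0.228263i) = +0.051492-0.153218i  (running Σ = +0.159827-0.061957i)
  m=3: (-0.162109-0.118267i) × (-0.276305-0.206336i) = +0.020389+0.066127i  (running Σ = +0.180216+0.004170i)
  m=4: (+0.015818-0.048251i) × (+0.044269-0.128556i) = -0.005503-0.004170i  (running Σ = +0.174713+0.000000i)
Total Σ_m = +0.174713+0.000000i. Multiply by 1.396263: +0.243946+0.000000i. P_4(cos γ) = 0.243946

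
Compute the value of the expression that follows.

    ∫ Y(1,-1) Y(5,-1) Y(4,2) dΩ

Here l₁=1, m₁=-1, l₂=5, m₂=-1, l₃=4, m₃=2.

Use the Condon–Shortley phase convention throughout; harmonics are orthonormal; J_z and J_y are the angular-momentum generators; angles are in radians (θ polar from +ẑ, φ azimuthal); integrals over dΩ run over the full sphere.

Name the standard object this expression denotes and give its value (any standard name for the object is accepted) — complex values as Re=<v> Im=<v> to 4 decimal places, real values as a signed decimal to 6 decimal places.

This is a Gaunt coefficient — the integral of a triple product of spherical harmonics over the sphere.
m-sum 0 ✓  L=10 even ✓  4≤4≤6 ✓
Π(2lᵢ+1) = 3×11×9 = 297
triangle coeff Δ(1,5,4) = 1/495
Σ_t [1,1]: t=1:−1/576 = -1/576
(3j)²=5/99 [(1 5 4; 0 0 0)], sign=-1
Σ_t [2,2]: t=2:+1/2880 = 1/2880
(3j)²=2/165 [(1 5 4; -1 -1 2)], sign=+1
⇒ 4πI² = 2/11
I = (-1)√(2/11/(4π)) = -0.12028562

Gaunt coefficient, -0.120286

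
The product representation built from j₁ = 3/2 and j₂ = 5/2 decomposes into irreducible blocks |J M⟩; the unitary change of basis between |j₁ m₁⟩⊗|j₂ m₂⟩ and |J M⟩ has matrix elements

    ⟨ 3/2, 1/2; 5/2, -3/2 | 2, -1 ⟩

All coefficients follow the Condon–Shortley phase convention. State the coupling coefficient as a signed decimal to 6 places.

j₁+j₂−J=2  J+j₁−j₂=1  J−j₁+j₂=3  j₁+j₂+J+1=7
(j₁±m₁, j₂±m₂, J±M) = (2,1,1,4,1,3)
P² = 24/7
sum k=0..1:
  [0] +1/4 = 1/4
  [1] −1/6 = -1/6
S = 1/12
C² = P²·S² = 1/42 ; C = +0.154303

+√(1/42) = +0.154303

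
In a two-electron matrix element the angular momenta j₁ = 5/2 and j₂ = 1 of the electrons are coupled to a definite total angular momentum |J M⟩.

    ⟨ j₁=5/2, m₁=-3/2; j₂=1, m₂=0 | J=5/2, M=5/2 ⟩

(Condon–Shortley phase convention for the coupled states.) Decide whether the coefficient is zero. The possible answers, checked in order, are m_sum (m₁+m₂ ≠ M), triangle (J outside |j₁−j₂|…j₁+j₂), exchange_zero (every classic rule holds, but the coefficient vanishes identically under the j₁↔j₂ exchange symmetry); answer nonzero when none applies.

m_sum

m-sum: m₁+m₂ = -3/2+0 = -3/2, M = 5/2  ✗ ⇒ coefficient is 0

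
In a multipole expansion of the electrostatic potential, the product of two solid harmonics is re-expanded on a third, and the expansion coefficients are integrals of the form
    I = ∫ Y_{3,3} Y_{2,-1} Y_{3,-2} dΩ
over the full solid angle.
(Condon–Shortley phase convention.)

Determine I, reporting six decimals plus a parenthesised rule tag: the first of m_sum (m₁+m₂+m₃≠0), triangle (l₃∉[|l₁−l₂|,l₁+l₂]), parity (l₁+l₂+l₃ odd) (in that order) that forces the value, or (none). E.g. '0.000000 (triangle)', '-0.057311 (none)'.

-0.210261 (none)

m-sum 0 ✓  L=8 even ✓  1≤3≤5 ✓
Π(2lᵢ+1) = 7×5×7 = 245
triangle coeff Δ(3,2,3) = 1/3780
Σ_t [0,2]: t=0:+1/24 t=1:−1/4 t=2:+1/24 = -1/6
(3j)²=4/105 [(3 2 3; 0 0 0)], sign=+1
Σ_t [0,0]: t=0:+1/48 = 1/48
(3j)²=5/84 [(3 2 3; 3 -1 -2)], sign=-1
⇒ 4πI² = 5/9
I = (-1)√(5/9/(4π)) = -0.21026104
No selection rule forces the value: the integral is nonzero (none).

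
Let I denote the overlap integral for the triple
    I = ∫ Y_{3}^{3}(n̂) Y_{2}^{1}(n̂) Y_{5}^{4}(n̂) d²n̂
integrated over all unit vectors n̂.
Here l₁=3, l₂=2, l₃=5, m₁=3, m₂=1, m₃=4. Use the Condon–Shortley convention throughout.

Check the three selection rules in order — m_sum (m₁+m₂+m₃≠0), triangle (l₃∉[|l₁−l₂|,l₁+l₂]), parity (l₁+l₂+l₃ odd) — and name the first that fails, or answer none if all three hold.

m_sum

Σmᵢ = 8  ✗
l₃∈[|l₁−l₂|,l₁+l₂]=[1,5], have l₃=5
Σlᵢ = 10 ⇒ even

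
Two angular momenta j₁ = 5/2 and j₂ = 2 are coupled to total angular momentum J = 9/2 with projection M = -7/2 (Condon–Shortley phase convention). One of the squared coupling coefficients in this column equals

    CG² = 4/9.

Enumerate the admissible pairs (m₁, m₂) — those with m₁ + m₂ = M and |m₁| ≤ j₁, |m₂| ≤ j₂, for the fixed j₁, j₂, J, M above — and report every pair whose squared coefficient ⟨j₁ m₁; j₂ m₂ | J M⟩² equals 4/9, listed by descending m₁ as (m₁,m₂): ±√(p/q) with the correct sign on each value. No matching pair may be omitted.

(-5/2,-1): +√(4/9)

Admissible pairs with m₁+m₂ = M = -7/2: (-5/2,-1), (-3/2,-2)
  (m₁,m₂)=(-3/2,-2): CG² = 5/9, CG = +√(5/9)
  (m₁,m₂)=(-5/2,-1): CG² = 4/9, CG = +√(4/9)   ← matches the target
Pairs with CG² = 4/9: (-5/2,-1): +√(4/9)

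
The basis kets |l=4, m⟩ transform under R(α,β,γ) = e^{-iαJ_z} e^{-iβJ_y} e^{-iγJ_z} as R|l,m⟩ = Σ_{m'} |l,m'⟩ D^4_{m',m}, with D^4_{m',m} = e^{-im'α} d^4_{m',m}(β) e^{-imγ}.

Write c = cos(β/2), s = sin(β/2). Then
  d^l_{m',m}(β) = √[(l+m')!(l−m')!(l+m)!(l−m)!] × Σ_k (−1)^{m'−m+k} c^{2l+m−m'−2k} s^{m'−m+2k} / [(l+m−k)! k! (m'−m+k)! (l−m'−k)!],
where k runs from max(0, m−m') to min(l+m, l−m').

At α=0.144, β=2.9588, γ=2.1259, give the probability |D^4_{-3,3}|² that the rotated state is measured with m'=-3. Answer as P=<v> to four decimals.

First d^4_{-3,3}(β=2.9588), then the phase factors e^{-i(-3)α} and e^{-i(3)γ}:
With c≡cos(β/2)=0.091269 and s≡sin(β/2)=0.995826, N=[1·5040·5040·1]^{1/2}=5040.000000
k: max(0,(3)−(-3))=6 … min(4+(3),4−(-3))=7
  k=6: (−1)^0·5040.0000/(720)·0.0913^2·0.9958^6 = +0.056865
  k=7: (−1)^1·5040.0000/(5040)·0.0913^0·0.9958^8 = -0.967094
d^4_{-3,3}(2.9588) = +0.056865 -0.967094 = -0.910229
|D^4_{-3,3}|² = |d^4_{-3,3}(β)|² = (-0.910229)² = 0.828516 (the z-rotation phases have unit modulus)

P=0.8285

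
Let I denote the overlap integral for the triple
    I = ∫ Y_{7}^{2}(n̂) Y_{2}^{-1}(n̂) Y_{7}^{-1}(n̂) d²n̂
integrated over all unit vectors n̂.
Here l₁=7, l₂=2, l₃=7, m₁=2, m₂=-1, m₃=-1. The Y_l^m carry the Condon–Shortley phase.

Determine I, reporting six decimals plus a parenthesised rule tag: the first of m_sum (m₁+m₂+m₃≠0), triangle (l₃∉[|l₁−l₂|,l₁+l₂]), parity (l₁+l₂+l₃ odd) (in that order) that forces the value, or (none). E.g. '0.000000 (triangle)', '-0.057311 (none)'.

m-sum 0 ✓  L=16 even ✓  5≤7≤9 ✓
Π(2lᵢ+1) = 15×5×15 = 1125
triangle coeff Δ(7,2,7) = 1/185640
Σ_t [0,2]: t=0:+1/2419200 t=1:−1/518400 t=2:+1/2419200 = -1/907200
(3j)²=56/3315 [(7 2 7; 0 0 0)], sign=+1
Σ_t [0,1]: t=0:+1/1209600 t=1:−1/1935360 = 1/3225600
(3j)²=243/61880 [(7 2 7; 2 -1 -1)], sign=+1
⇒ 4πI² = 3645/48841
I = (+1)√(3645/48841/(4π)) = 0.07706400
No selection rule forces the value: the integral is nonzero (none).

0.077064 (none)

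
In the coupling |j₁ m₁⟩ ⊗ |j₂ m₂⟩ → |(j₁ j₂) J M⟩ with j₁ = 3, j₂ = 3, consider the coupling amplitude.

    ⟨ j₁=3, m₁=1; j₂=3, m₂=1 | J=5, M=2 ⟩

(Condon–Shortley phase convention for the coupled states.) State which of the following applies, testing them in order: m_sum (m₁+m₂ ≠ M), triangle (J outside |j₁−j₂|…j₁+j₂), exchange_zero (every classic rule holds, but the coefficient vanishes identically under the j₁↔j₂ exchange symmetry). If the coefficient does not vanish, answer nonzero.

m-sum: m₁+m₂ = 1+1 = 2, M = 2  ✓
triangle: |j₁−j₂| = 0 ≤ J = 5 ≤ j₁+j₂ = 6  ✓
exchange: j₁=j₂ and m₁=m₂, and (−1)^(j₁+j₂−J) = (−1)^1 = −1 forces ⟨j₁m₁;j₂m₂|JM⟩ = −⟨j₂m₂;j₁m₁|JM⟩ = −⟨j₁m₁;j₂m₂|JM⟩ ⇒ the coefficient vanishes identically
Racah sum check: Σ_k collapses to 0 ⇒ CG = 0

exchange_zero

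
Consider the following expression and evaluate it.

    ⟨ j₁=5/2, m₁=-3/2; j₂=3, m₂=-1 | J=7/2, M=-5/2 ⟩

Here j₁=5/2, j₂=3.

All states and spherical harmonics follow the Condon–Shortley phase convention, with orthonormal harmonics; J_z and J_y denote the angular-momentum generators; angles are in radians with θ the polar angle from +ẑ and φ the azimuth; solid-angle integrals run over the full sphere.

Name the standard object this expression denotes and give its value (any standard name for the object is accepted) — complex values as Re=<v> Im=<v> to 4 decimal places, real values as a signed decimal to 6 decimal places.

This is a Clebsch–Gordan (vector-coupling) coefficient.
j₁+j₂−J=2  J+j₁−j₂=3  J−j₁+j₂=4  j₁+j₂+J+1=10
(j₁±m₁, j₂±m₂, J±M) = (1,4,2,4,1,6)
P² = 18432/35
sum k=1..2:
  [1] −1/36 = -1/36
  [2] +1/96 = 1/96
S = -5/288
C² = P²·S² = 10/63 ; C = -0.398410

Clebsch–Gordan coefficient, −√(10/63) ≈ -0.398410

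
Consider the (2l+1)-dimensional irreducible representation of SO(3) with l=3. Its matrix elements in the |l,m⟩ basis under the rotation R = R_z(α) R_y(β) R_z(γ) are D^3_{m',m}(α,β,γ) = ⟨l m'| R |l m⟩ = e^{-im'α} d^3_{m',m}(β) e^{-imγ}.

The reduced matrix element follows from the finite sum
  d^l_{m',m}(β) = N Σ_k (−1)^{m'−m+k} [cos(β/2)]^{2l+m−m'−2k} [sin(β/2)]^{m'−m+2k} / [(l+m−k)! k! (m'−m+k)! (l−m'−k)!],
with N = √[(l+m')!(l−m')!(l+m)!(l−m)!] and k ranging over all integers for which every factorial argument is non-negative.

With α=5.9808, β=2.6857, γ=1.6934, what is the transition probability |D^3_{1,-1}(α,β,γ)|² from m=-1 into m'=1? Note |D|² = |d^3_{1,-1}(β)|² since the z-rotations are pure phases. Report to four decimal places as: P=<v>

P=0.2515

First d^3_{1,-1}(β=2.6857), then the phase factors e^{-i(1)α} and e^{-i(-1)γ}:
Half-angle: c=0.225977, s=0.974133. N=√(24·2·2·24)=48.000000
k∈{0,1,2} keeps every argument non-negative
  k=0: (−1)^2·48.0000/(8)·0.2260^4·0.9741^2 = +0.014847
  k=1: (−1)^3·48.0000/(6)·0.2260^2·0.9741^4 = -0.367868
  k=2: (−1)^4·48.0000/(48)·0.2260^0·0.9741^6 = +0.854493
d^3_{1,-1}(2.6857) = +0.014847 -0.367868 +0.854493 = +0.501472
|D^3_{1,-1}|² = |d^3_{1,-1}(β)|² = (+0.501472)² = 0.251474 (the z-rotation phases have unit modulus)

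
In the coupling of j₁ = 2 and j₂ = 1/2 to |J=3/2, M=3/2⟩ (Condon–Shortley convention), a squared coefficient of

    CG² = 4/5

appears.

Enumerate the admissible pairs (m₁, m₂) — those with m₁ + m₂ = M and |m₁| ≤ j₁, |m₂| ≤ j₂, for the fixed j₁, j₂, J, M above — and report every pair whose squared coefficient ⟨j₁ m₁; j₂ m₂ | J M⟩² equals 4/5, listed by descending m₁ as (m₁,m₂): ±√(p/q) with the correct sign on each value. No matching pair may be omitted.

Admissible pairs with m₁+m₂ = M = 3/2: (1,1/2), (2,-1/2)
  (m₁,m₂)=(2,-1/2): CG² = 4/5, CG = +√(4/5)   ← matches the target
  (m₁,m₂)=(1,1/2): CG² = 1/5, CG = −√(1/5)
Pairs with CG² = 4/5: (2,-1/2): +√(4/5)

(2,-1/2): +√(4/5)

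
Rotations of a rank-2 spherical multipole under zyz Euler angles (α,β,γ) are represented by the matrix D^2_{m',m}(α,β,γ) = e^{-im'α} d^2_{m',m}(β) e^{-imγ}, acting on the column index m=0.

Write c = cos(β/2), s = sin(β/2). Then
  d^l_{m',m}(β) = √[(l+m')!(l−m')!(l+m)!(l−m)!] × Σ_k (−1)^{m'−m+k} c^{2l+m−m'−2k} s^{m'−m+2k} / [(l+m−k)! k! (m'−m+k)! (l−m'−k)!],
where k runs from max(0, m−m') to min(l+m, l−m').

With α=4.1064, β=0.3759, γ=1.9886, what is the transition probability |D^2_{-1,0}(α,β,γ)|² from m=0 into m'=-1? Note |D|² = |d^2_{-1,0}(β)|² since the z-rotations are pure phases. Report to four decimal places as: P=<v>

D^2_{-1,0}(4.1064,0.3759,1.9886) = e^{-i·-1·4.1064}·d^2_{-1,0}(0.3759)·e^{-i·0·1.9886}. Compute d first:
With c≡cos(β/2)=0.982389 and s≡sin(β/2)=0.186845, N=[1·6·2·2]^{1/2}=4.898979
k: max(0,(0)−(-1))=1 … min(2+(0),2−(-1))=2
  k=1: (−1)^0·4.8990/(2)·0.9824^3·0.1868^1 = +0.433919
  k=2: (−1)^1·4.8990/(2)·0.9824^1·0.1868^3 = -0.015697
d^2_{-1,0}(0.3759) = +0.433919 -0.015697 = +0.418223
|D^2_{-1,0}|² = |d^2_{-1,0}(β)|² = (+0.418223)² = 0.174910 (the z-rotation phases have unit modulus)

P=0.1749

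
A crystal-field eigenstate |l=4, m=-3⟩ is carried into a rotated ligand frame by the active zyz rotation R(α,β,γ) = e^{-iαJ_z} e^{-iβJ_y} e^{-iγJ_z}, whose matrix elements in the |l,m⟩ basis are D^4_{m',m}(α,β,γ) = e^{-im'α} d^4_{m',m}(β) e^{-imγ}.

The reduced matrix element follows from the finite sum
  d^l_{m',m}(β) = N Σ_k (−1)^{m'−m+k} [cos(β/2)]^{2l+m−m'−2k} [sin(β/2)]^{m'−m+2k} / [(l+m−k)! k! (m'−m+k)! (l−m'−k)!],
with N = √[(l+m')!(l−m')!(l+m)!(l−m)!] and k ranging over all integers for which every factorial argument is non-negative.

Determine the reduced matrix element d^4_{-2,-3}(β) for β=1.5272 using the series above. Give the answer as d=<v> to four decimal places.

d^4_{-2,-3}(β=1.5272) via the finite sum:
Half-angle: c=0.722351, s=0.691526. N=√(2·720·1·5040)=2693.993318
k∈{0,1} keeps every argument non-negative
  k=0: (−1)^1·2693.9933/(720)·0.7224^7·0.6915^1 = -0.265529
  k=1: (−1)^2·2693.9933/(240)·0.7224^5·0.6915^3 = +0.730052
d^4_{-2,-3}(1.5272) = -0.265529 +0.730052 = +0.464523

d=0.4645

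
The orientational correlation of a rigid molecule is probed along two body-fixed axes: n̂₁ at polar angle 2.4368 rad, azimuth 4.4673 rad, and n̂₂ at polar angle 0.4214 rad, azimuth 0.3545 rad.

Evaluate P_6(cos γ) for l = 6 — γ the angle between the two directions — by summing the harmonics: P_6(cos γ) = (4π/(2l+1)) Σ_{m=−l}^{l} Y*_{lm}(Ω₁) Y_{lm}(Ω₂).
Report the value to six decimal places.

Summing Y*_{l m}(θ₁,φ₁)·Y_{l m}(θ₂,φ₂) over m ∈ [−6, 6]; prefactor 4π/(2·6+1) = 0.966644:
  m=-6: Y*=-0.00358 + 0.03555j  Y=-0.00119 - 0.00192j  product 0.00007 - 0.00004j
  m=-5: Y*=0.13692 + 0.04926j  Y=-0.00350 - 0.01713j  product 0.00036 - 0.00252j
  m=-4: Y*=0.18837 - 0.28107j  Y=0.01240 - 0.08054j  product -0.02030 - 0.01866j
  m=-3: Y*=-0.30619 - 0.33854j  Y=0.12173 - 0.21901j  product -0.11142 + 0.02585j
  m=-2: Y*=-0.20099 + 0.10725j  Y=0.36781 - 0.31551j  product -0.04009 + 0.10286j
  m=-1: Y*=-0.06397 - 0.25576j  Y=0.41829 - 0.15482j  product -0.06635 - 0.09708j
  m=+0: Y*=-0.31798 + 0.00000j  Y=-0.16584 + 0.00000j  product 0.05274 + 0.00000j
  m=+1: Y*=0.06397 - 0.25576j  Y=-0.41829 - 0.15482j  product -0.06635 + 0.09708j
  m=+2: Y*=-0.20099 - 0.10725j  Y=0.36781 + 0.31551j  product -0.04009 - 0.10286j
  m=+3: Y*=0.30619 - 0.33854j  Y=-0.12173 - 0.21901j  product -0.11142 - 0.02585j
  m=+4: Y*=0.18837 + 0.28107j  Y=0.01240 + 0.08054j  product -0.02030 + 0.01866j
  m=+5: Y*=-0.13692 + 0.04926j  Y=0.00350 - 0.01713j  product 0.00036 + 0.00252j
  m=+6: Y*=-0.00358 - 0.03555j  Y=-0.00119 + 0.00192j  product 0.00007 + 0.00004j
Accumulated sum -0.42271 - 0.00000j; after 4π/(2l+1) scaling, -0.40861 - 0.00000j ⇒ P_6 = -0.408612

-0.408612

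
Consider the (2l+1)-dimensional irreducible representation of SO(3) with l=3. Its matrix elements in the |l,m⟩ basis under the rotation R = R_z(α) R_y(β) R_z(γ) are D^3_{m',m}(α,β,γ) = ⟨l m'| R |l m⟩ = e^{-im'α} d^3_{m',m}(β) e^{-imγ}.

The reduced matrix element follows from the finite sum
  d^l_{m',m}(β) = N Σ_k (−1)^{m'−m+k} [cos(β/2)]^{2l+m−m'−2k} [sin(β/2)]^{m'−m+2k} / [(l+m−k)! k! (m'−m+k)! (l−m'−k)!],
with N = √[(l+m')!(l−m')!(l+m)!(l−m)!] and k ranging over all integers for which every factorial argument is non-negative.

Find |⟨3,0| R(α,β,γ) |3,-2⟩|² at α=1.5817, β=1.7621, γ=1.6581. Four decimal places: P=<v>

Split into d^3_{0,-2}(β=1.7621) × two z-phases.
Half-angle: c=0.636342, s=0.771407. N=√(6·6·1·120)=65.726707
Admissible k: 0..1 (factorial args all ≥0)
  k=0: (−1)^2·65.7267/(12)·0.6363^4·0.7714^2 = +0.534428
  k=1: (−1)^3·65.7267/(12)·0.6363^2·0.7714^4 = -0.785374
d^3_{0,-2}(1.7621) = +0.534428 -0.785374 = -0.250946
|D^3_{0,-2}|² = |d^3_{0,-2}(β)|² = (-0.250946)² = 0.062974 (the z-rotation phases have unit modulus)

P=0.0630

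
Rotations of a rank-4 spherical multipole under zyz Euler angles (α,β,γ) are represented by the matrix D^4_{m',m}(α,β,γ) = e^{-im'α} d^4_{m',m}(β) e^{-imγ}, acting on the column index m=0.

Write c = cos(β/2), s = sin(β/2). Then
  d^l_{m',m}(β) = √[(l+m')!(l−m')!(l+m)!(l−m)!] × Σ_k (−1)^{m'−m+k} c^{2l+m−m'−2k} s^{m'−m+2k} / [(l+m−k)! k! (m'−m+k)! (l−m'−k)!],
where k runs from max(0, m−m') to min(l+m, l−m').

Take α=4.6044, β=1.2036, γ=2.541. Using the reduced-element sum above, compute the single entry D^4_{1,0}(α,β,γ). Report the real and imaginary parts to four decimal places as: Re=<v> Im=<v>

Split into d^4_{1,0}(β=1.2036) × two z-phases.
Half-angle: c=0.824318, s=0.566127. N=√(120·6·24·24)=643.987578
k∈{0,1,2,3} keeps every argument non-negative
  k=0: (−1)^1·643.9876/(144)·0.8243^7·0.5661^1 = -0.654775
  k=1: (−1)^2·643.9876/(24)·0.8243^5·0.5661^3 = +1.853028
  k=2: (−1)^3·643.9876/(24)·0.8243^3·0.5661^5 = -0.874018
  k=3: (−1)^4·643.9876/(144)·0.8243^1·0.5661^7 = +0.068708
d^4_{1,0}(1.2036) = -0.654775 +1.853028 -0.874018 +0.068708 = +0.392943
Attach z-rotation phases: D = e^{-i(1)(4.6044)}·(+0.392943)·e^{-i(0)(2.5410)} = -0.042351+0.390654i

Re=-0.0424 Im=0.3907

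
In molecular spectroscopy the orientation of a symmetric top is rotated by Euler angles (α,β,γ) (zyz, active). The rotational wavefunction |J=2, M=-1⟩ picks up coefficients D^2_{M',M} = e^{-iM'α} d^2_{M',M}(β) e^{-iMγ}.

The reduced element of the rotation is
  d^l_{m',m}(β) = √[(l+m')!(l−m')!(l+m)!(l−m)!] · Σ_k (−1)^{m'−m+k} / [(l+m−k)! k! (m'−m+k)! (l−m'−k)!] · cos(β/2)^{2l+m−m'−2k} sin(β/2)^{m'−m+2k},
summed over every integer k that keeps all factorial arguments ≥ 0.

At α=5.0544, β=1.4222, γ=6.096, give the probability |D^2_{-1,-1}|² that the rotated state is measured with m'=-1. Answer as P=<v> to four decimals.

Split into d^2_{-1,-1}(β=1.4222) × two z-phases.
With c≡cos(β/2)=0.757644 and s≡sin(β/2)=0.652668, N=[1·6·1·6]^{1/2}=6.000000
The bounds max(0,m−m')=0 and min(l+m,l−m')=1 give 2 terms
  k=0: (−1)^0·6.0000/(6)·0.7576^4·0.6527^0 = +0.329505
  k=1: (−1)^1·6.0000/(2)·0.7576^2·0.6527^2 = -0.733561
d^2_{-1,-1}(1.4222) = +0.329505 -0.733561 = -0.404056
|D^2_{-1,-1}|² = |d^2_{-1,-1}(β)|² = (-0.404056)² = 0.163261 (the z-rotation phases have unit modulus)

P=0.1633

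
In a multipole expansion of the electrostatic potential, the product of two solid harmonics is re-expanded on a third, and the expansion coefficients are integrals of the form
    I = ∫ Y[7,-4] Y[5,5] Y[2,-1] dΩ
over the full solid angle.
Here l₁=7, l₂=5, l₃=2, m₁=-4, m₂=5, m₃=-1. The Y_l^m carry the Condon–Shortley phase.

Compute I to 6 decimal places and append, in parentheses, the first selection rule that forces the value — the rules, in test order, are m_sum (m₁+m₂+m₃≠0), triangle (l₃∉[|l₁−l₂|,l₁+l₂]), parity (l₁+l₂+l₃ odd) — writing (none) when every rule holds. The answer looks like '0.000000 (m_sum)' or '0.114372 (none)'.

Rules hold: Σm=0, L=14 even, 2≤2≤12.
N = 15·11·5 = 825
Δ = 10!·4!·0!/15! = 1/15015
Racah Σ t=5..5: t=5:−1/57600 = -1/57600
⇒ 3j(7 5 2; 0 0 0)² = 21/715, sgn -1
Racah Σ t=10..10: t=10:+1/21772800 = 1/21772800
⇒ 3j(7 5 2; -4 5 -1)² = 1/1365, sgn -1
4πI² = N·(3j₀)²·(3jₘ)² = 3/169
I = +1·√(0.0177515/4π) = 0.03758481
No selection rule forces the value: the integral is nonzero (none).

0.037585 (none)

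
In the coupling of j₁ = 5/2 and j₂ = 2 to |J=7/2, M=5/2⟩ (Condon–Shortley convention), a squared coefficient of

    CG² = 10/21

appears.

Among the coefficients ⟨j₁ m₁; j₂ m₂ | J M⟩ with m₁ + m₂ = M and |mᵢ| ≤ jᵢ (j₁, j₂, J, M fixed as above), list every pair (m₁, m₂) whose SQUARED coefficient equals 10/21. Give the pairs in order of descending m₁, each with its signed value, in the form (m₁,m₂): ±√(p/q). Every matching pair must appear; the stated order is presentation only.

Admissible pairs with m₁+m₂ = M = 5/2: (1/2,2), (3/2,1), (5/2,0)
  (m₁,m₂)=(5/2,0): CG² = 10/21, CG = +√(10/21)   ← matches the target
  (m₁,m₂)=(3/2,1): CG² = 1/63, CG = +√(1/63)
  (m₁,m₂)=(1/2,2): CG² = 32/63, CG = −√(32/63)
Pairs with CG² = 10/21: (5/2,0): +√(10/21)

(5/2,0): +√(10/21)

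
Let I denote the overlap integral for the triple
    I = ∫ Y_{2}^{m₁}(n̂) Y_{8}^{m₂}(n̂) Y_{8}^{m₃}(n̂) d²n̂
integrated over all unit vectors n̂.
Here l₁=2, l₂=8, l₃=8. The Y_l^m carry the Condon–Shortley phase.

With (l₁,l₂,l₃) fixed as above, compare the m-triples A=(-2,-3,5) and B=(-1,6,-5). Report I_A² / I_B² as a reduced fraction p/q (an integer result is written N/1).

Shared (l₁,l₂,l₃)=(2,8,8): N and (l;000)² cancel in I_A²/I_B².
A: Δ = 2!·2!·14!/19! = 1/348840; Racah Σ t=2..2: t=2:+1/958003200 = 1/958003200; ⇒ 3j(2 8 8; -2 -3 5)² = 13/969, sgn -1
B: Δ = 2!·2!·14!/19! = 1/348840; Racah Σ t=1..2: t=1:−1/12454041600 t=2:+1/1916006400 = 1/2264371200; ⇒ 3j(2 8 8; -1 6 -5)² = 847/38760, sgn -1
I_A²/I_B² = (13/969)/(847/38760) = 520/847

520/847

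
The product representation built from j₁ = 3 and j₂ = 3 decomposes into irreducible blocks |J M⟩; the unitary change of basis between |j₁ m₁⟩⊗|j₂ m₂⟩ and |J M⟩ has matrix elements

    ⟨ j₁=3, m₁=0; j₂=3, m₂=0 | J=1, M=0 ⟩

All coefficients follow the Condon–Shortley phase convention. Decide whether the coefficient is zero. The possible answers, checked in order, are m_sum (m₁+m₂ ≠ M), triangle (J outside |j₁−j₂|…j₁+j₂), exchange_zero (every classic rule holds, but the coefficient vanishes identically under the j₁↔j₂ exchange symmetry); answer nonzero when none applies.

exchange_zero

m-sum: m₁+m₂ = 0+0 = 0, M = 0  ✓
triangle: |j₁−j₂| = 0 ≤ J = 1 ≤ j₁+j₂ = 6  ✓
exchange: j₁=j₂ and m₁=m₂, and (−1)^(j₁+j₂−J) = (−1)^5 = −1 forces ⟨j₁m₁;j₂m₂|JM⟩ = −⟨j₂m₂;j₁m₁|JM⟩ = −⟨j₁m₁;j₂m₂|JM⟩ ⇒ the coefficient vanishes identically
Racah sum check: Σ_k collapses to 0 ⇒ CG = 0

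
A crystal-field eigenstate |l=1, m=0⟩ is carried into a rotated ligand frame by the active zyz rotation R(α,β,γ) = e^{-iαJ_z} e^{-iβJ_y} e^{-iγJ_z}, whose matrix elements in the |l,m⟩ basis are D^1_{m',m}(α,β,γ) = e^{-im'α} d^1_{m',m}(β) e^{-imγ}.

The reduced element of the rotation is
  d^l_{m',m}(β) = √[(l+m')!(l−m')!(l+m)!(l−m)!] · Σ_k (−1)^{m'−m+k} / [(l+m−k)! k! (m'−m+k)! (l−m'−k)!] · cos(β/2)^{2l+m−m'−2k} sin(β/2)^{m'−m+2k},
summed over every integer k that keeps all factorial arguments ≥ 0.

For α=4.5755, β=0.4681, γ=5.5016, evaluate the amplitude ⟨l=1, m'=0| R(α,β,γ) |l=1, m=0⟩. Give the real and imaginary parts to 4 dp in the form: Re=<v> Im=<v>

Split into d^1_{0,0}(β=0.4681) × two z-phases.
With c≡cos(β/2)=0.972735 and s≡sin(β/2)=0.231919, N=[1·1·1·1]^{1/2}=1.000000
Admissible k: 0..1 (factorial args all ≥0)
  k=0: (−1)^0·1.0000/(1)·0.9727^2·0.2319^0 = +0.946214
  k=1: (−1)^1·1.0000/(1)·0.9727^0·0.2319^2 = -0.053786
d^1_{0,0}(0.4681) = +0.946214 -0.053786 = +0.892427
Attach z-rotation phases: D = e^{-i(0)(4.5755)}·(+0.892427)·e^{-i(0)(5.5016)} = +0.892427+0.000000i

Re=0.8924 Im=0.0000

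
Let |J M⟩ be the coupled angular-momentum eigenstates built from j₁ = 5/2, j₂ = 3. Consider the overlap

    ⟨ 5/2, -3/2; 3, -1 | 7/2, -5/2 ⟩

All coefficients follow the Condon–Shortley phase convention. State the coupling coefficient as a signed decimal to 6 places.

-0.398410

√[8·2!3!4!/10! · 1!4!2!4!1!6!] = √(18432/35)
  +(−1)^1/∏(1,1,3,1,0,3)! = -1/36  (running -1/36)
  +(−1)^2/∏(2,0,2,0,1,4)! = 1/96  (running -5/288)
⟨..|..⟩ = √(18432/35)·(-5/288) = -0.398410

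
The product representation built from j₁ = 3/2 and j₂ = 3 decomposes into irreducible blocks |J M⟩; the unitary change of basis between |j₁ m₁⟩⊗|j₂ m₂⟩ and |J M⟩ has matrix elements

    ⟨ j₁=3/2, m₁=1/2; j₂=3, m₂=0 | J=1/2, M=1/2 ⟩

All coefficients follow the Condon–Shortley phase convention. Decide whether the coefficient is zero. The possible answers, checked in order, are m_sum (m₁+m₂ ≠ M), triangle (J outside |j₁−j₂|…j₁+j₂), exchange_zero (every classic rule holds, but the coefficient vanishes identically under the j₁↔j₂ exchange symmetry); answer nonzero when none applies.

m-sum: m₁+m₂ = 1/2+0 = 1/2, M = 1/2  ✓
triangle: need |j₁−j₂| ≤ J ≤ j₁+j₂, i.e. J ∈ [3/2, 9/2]; J = 1/2 is outside ✗ ⇒ coefficient is 0

triangle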